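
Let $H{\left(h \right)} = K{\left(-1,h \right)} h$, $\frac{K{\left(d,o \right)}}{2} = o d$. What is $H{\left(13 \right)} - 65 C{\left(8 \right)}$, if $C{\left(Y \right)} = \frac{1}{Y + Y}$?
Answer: $- \frac{5473}{16} \approx -342.06$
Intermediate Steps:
$K{\left(d,o \right)} = 2 d o$ ($K{\left(d,o \right)} = 2 o d = 2 d o$)
$H{\left(h \right)} = - 2 h^{2}$ ($H{\left(h \right)} = 2 \left(-1\right) h h = - 2 h h = - 2 h^{2}$)
$C{\left(Y \right)} = \frac{1}{2 Y}$
$H{\left(13 \right)} - 65 C{\left(8 \right)} = - 2 \cdot 13^{2} - 65 \frac{1}{2 \cdot 8} = \left(-2\right) 169 - 65 \cdot \frac{1}{2} \cdot \frac{1}{8} = -338 - \frac{65}{16} = - \frac{5473}{16}$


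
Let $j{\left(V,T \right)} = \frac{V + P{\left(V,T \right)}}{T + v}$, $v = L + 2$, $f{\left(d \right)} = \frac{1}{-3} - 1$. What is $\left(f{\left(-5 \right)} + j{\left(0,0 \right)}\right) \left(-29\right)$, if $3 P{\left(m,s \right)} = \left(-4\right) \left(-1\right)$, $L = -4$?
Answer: $58$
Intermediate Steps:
$P{\left(m,s \right)} = \frac{4}{3}$ ($P{\left(m,s \right)} = \frac{\left(-4\right) \left(-1\right)}{3} = \frac{1}{3} \cdot 4 = \frac{4}{3}$)
$f{\left(d \right)} = - \frac{4}{3}$ ($f{\left(d \right)} = - \frac{1}{3} - 1 = - \frac{4}{3}$)
$v = -2$ ($v = -4 + 2 = -2$)
$j{\left(V,T \right)} = \frac{\frac{4}{3} + V}{-2 + T}$ ($j{\left(V,T \right)} = \frac{V + \frac{4}{3}}{T - 2} = \frac{\frac{4}{3} + V}{-2 + T}$)
$\left(f{\left(-5 \right)} + j{\left(0,0 \right)}\right) \left(-29\right) = \left(- \frac{4}{3} + \frac{\frac{4}{3} + 0}{-2 + 0}\right) \left(-29\right) = \left(- \frac{4}{3} + \frac{1}{-2} \cdot \frac{4}{3}\right) \left(-29\right) = \left(- \frac{4}{3} - \frac{2}{3}\right) \left(-29\right) = \left(-2\right) \left(-29\right) = 58$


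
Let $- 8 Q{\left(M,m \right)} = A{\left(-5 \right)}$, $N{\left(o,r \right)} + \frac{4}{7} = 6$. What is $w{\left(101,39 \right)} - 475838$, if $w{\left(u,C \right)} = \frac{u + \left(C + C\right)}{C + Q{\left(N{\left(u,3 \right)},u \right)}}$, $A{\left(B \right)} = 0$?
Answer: $- \frac{18557503}{39} \approx -4.7583 \cdot 10^{5}$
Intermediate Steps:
$N{\left(o,r \right)} = \frac{38}{7}$ ($N{\left(o,r \right)} = - \frac{4}{7} + 6 = \frac{38}{7}$)
$Q{\left(M,m \right)} = 0$ ($Q{\left(M,m \right)} = \left(- \frac{1}{8}\right) 0 = 0$)
$w{\left(u,C \right)} = \frac{u + 2 C}{C}$ ($w{\left(u,C \right)} = \frac{u + \left(C + C\right)}{C + 0} = \frac{u + 2 C}{C}$)
$w{\left(101,39 \right)} - 475838 = \left(2 + \frac{101}{39}\right) - 475838 = \frac{179}{39} - 475838 = - \frac{18557503}{39}$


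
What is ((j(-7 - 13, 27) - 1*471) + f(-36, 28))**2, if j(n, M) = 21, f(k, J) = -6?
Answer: 207936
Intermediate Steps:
((j(-7 - 13, 27) - 1*471) + f(-36, 28))**2 = ((21 - 1*471) - 6)**2 = ((21 - 471) - 6)**2 = (-450 - 6)**2 = (-456)**2 = 207936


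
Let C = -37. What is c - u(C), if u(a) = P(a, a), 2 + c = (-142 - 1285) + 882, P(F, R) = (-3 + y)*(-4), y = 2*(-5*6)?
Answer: -799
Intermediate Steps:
y = -60 (y = 2*(-30) = -60)
P(F, R) = 252 (P(F, R) = (-3 - 60)*(-4) = -63*(-4) = 252)
c = -547 (c = -2 + ((-142 - 1285) + 882) = -2 + (-1427 + 882) = -2 - 545 = -547)
u(a) = 252
c - u(C) = -547 - 1*252 = -547 - 252 = -799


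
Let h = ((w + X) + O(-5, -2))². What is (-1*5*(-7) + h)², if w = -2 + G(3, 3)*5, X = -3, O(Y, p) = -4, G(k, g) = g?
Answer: 5041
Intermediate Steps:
w = 13 (w = -2 + 3*5 = -2 + 15 = 13)
h = 36 (h = ((13 - 3) - 4)² = (10 - 4)² = 6² = 36)
(-1*5*(-7) + h)² = (-1*5*(-7) + 36)² = (-5*(-7) + 36)² = (35 + 36)² = 71² = 5041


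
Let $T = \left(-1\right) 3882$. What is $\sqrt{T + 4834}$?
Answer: $2 \sqrt{238} \approx 30.854$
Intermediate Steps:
$T = -3882$
$\sqrt{T + 4834} = \sqrt{-3882 + 4834} = \sqrt{952} = 2 \sqrt{238}$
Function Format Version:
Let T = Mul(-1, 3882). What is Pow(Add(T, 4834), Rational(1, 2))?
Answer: Mul(2, Pow(238, Rational(1, 2))) ≈ 30.854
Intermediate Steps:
T = -3882
Pow(Add(T, 4834), Rational(1, 2)) = Pow(Add(-3882, 4834), Rational(1, 2)) = Pow(952, Rational(1, 2)) = Mul(2, Pow(238, Rational(1, 2)))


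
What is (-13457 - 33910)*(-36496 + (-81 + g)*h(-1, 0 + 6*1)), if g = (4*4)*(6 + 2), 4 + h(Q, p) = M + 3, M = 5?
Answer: 1719801036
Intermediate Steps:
h(Q, p) = 4 (h(Q, p) = -4 + (5 + 3) = -4 + 8 = 4)
g = 128 (g = 16*8 = 128)
(-13457 - 33910)*(-36496 + (-81 + g)*h(-1, 0 + 6*1)) = (-13457 - 33910)*(-36496 + (-81 + 128)*4) = -47367*(-36496 + 47*4) = -47367*(-36496 + 188) = -47367*(-36308) = 1719801036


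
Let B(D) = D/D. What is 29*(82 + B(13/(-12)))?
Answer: 2407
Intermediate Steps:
B(D) = 1
29*(82 + B(13/(-12))) = 29*(82 + 1) = 29*83 = 2407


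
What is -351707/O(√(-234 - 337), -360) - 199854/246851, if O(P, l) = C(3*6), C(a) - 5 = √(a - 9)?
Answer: -86820823489/1974808 ≈ -43964.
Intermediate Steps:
C(a) = 5 + √(-9 + a) (C(a) = 5 + √(a - 9) = 5 + √(-9 + a))
O(P, l) = 8 (O(P, l) = 5 + √(-9 + 3*6) = 5 + √(-9 + 18) = 5 + √9 = 5 + 3 = 8)
-351707/O(√(-234 - 337), -360) - 199854/246851 = -351707/8 - 199854/246851 = -86820823489/1974808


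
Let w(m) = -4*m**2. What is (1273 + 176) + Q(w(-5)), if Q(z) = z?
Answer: 1349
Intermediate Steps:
(1273 + 176) + Q(w(-5)) = (1273 + 176) - 4*(-5)**2 = 1449 - 4*25 = 1449 - 100 = 1349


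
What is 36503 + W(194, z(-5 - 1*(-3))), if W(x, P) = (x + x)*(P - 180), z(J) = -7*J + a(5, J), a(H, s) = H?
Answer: -25965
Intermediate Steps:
z(J) = 5 - 7*J (z(J) = -7*J + 5 = 5 - 7*J)
W(x, P) = 2*x*(-180 + P) (W(x, P) = (2*x)*(-180 + P) = 2*x*(-180 + P))
36503 + W(194, z(-5 - 1*(-3))) = 36503 + 2*194*(-180 + (5 - 7*(-5 - 1*(-3)))) = 36503 + 2*194*(-180 + (5 - 7*(-5 + 3))) = 36503 + 2*194*(-180 + (5 - 7*(-2))) = 36503 + 2*194*(-180 + (5 + 14)) = 36503 + 2*194*(-180 + 19) = 36503 + 2*194*(-161) = 36503 - 62468 = -25965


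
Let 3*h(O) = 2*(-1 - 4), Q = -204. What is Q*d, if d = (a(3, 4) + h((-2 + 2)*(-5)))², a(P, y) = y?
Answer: -272/3 ≈ -90.667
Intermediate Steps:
h(O) = -10/3 (h(O) = (2*(-1 - 4))/3 = (2*(-5))/3 = (⅓)*(-10) = -10/3)
d = 4/9 (d = (4 - 10/3)² = (⅔)² = 4/9 ≈ 0.44444)
Q*d = -204*4/9 = -272/3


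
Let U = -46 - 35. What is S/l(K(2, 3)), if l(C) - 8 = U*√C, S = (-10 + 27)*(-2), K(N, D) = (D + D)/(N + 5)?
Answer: 952/19459 + 1377*√42/19459 ≈ 0.50753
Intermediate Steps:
U = -81
K(N, D) = 2*D/(5 + N) (K(N, D) = (2*D)/(5 + N) = 2*D/(5 + N))
S = -34 (S = 17*(-2) = -34)
l(C) = 8 - 81*√C
S/l(K(2, 3)) = -34/(8 - 81*√6/√(5 + 2)) = -34/(8 - 81*√42/7)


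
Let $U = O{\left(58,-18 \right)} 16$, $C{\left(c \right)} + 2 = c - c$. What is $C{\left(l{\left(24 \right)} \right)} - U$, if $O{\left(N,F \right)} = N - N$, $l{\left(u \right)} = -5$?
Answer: $-2$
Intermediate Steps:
$C{\left(c \right)} = -2$ ($C{\left(c \right)} = -2 + \left(c - c\right) = -2 + 0 = -2$)
$O{\left(N,F \right)} = 0$
$U = 0$ ($U = 0 \cdot 16 = 0$)
$C{\left(l{\left(24 \right)} \right)} - U = -2 - 0 = -2 + 0 = -2$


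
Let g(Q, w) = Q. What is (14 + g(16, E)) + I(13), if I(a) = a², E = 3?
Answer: 199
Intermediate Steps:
(14 + g(16, E)) + I(13) = (14 + 16) + 13² = 30 + 169 = 199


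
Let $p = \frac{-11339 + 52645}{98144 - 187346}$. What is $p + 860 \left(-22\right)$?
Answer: $- \frac{843871573}{44601} \approx -18920.0$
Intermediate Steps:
$p = - \frac{20653}{44601}$ ($p = \frac{41306}{-89202} = 41306 \left(- \frac{1}{89202}\right) = - \frac{20653}{44601} \approx -0.46306$)
$p + 860 \left(-22\right) = - \frac{20653}{44601} + 860 \left(-22\right) = - \frac{20653}{44601} - 18920 = - \frac{843871573}{44601}$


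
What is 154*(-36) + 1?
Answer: -5543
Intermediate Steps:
154*(-36) + 1 = -5544 + 1 = -5543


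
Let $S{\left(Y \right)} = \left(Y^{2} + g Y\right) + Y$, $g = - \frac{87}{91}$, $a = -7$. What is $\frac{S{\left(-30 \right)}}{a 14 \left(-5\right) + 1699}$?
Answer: $\frac{81780}{199199} \approx 0.41054$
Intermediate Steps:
$g = - \frac{87}{91}$ ($g = \left(-87\right) \frac{1}{91} = - \frac{87}{91} \approx -0.95604$)
$S{\left(Y \right)} = Y^{2} + \frac{4 Y}{91}$ ($S{\left(Y \right)} = \left(Y^{2} - \frac{87 Y}{91}\right) + Y = Y^{2} + \frac{4 Y}{91}$)
$\frac{S{\left(-30 \right)}}{a 14 \left(-5\right) + 1699} = \frac{\frac{1}{91} \left(-30\right) \left(4 + 91 \left(-30\right)\right)}{\left(-7\right) 14 \left(-5\right) + 1699} = \frac{\frac{1}{91} \left(-30\right) \left(4 - 2730\right)}{\left(-98\right) \left(-5\right) + 1699} = \frac{\frac{1}{91} \left(-30\right) \left(-2726\right)}{490 + 1699} = \frac{81780}{91 \cdot 2189} = \frac{81780}{91} \cdot \frac{1}{2189} = \frac{81780}{199199}$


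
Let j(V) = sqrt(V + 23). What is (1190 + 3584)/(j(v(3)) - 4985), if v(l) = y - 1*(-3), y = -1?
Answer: -2387/2490 ≈ -0.95863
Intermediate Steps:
v(l) = 2 (v(l) = -1 - 1*(-3) = -1 + 3 = 2)
j(V) = sqrt(23 + V)
(1190 + 3584)/(j(v(3)) - 4985) = (1190 + 3584)/(sqrt(23 + 2) - 4985) = 4774/(sqrt(25) - 4985) = 4774/(5 - 4985) = 4774/(-4980) = 4774*(-1/4980) = -2387/2490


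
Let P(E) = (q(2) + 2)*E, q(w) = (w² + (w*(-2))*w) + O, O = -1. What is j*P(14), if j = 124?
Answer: -5208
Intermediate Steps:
q(w) = -1 - w² (q(w) = (w² + (w*(-2))*w) - 1 = (w² + (-2*w)*w) - 1 = (w² - 2*w²) - 1 = -w² - 1 = -1 - w²)
P(E) = -3*E (P(E) = ((-1 - 1*2²) + 2)*E = ((-1 - 1*4) + 2)*E = ((-1 - 4) + 2)*E = (-5 + 2)*E = -3*E)
j*P(14) = 124*(-3*14) = 124*(-42) = -5208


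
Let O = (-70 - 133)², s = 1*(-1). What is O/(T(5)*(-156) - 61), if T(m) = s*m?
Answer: 41209/719 ≈ 57.314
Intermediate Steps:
s = -1
O = 41209 (O = (-203)² = 41209)
T(m) = -m
O/(T(5)*(-156) - 61) = 41209/(-1*5*(-156) - 61) = 41209/(-5*(-156) - 61) = 41209/(780 - 61) = 41209/719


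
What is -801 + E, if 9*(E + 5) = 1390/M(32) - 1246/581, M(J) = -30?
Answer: -1818317/2241 ≈ -811.39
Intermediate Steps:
E = -23276/2241 (E = -5 + (1390/(-30) - 1246/581)/9 = -5 + (1390*(-1/30) - 1246*1/581)/9 = -5 + (-139/3 - 178/83)/9 = -5 + (⅑)*(-12071/249) = -5 - 12071/2241 = -23276/2241 ≈ -10.386)
-801 + E = -801 - 23276/2241 = -1818317/2241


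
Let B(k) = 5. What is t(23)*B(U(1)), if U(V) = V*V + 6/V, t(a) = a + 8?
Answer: 155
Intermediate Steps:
t(a) = 8 + a
U(V) = V² + 6/V
t(23)*B(U(1)) = (8 + 23)*5 = 31*5 = 155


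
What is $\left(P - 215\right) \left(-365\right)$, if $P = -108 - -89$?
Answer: $85410$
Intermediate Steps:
$P = -19$ ($P = -108 + 89 = -19$)
$\left(P - 215\right) \left(-365\right) = \left(-19 - 215\right) \left(-365\right) = \left(-234\right) \left(-365\right) = 85410$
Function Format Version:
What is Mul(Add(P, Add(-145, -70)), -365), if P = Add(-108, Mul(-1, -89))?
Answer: 85410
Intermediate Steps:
P = -19 (P = Add(-108, 89) = -19)
Mul(Add(P, Add(-145, -70)), -365) = Mul(Add(-19, Add(-145, -70)), -365) = Mul(Add(-19, -215), -365) = Mul(-234, -365) = 85410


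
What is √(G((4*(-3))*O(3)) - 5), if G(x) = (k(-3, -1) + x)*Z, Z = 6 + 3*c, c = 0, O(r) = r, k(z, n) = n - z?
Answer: I*√209 ≈ 14.457*I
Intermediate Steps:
Z = 6 (Z = 6 + 3*0 = 6 + 0 = 6)
G(x) = 12 + 6*x (G(x) = ((-1 - 1*(-3)) + x)*6 = ((-1 + 3) + x)*6 = (2 + x)*6 = 12 + 6*x)
√(G((4*(-3))*O(3)) - 5) = √((12 + 6*((4*(-3))*3)) - 5) = √((12 + 6*(-12*3)) - 5) = √((12 + 6*(-36)) - 5) = √((12 - 216) - 5) = √(-204 - 5) = √(-209) = I*√209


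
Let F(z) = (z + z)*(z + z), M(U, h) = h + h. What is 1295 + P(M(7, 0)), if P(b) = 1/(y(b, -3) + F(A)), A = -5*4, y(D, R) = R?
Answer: 2068116/1597 ≈ 1295.0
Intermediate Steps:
M(U, h) = 2*h
A = -20
F(z) = 4*z**2 (F(z) = (2*z)*(2*z) = 4*z**2)
P(b) = 1/1597 (P(b) = 1/(-3 + 4*(-20)**2) = 1/(-3 + 4*400) = 1/(-3 + 1600) = 1/1597)
1295 + P(M(7, 0)) = 1295 + 1/1597 = 2068116/1597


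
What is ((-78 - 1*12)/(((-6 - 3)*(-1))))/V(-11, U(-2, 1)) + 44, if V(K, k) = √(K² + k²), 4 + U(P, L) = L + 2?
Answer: 44 - 5*√122/61 ≈ 43.095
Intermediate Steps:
U(P, L) = -2 + L (U(P, L) = -4 + (L + 2) = -4 + (2 + L) = -2 + L)
((-78 - 1*12)/(((-6 - 3)*(-1))))/V(-11, U(-2, 1)) + 44 = ((-78 - 1*12)/(((-6 - 3)*(-1))))/(√((-11)² + (-2 + 1)²)) + 44 = ((-78 - 12)/((-9*(-1))))/(√(121 + (-1)²)) + 44 = (-90/9)/(√(121 + 1)) + 44 = (-90*⅑)/(√122) + 44 = (√122/122)*(-10) + 44 = -5*√122/61 + 44 = 44 - 5*√122/61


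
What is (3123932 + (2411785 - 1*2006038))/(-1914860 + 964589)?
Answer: -3529679/950271 ≈ -3.7144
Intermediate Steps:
(3123932 + (2411785 - 1*2006038))/(-1914860 + 964589) = (3123932 + (2411785 - 2006038))/(-950271) = (3123932 + 405747)*(-1/950271) = 3529679*(-1/950271) = -3529679/950271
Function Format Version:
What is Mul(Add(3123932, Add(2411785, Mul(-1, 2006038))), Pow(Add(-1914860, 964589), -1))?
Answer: Rational(-3529679, 950271) ≈ -3.7144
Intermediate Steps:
Mul(Add(3123932, Add(2411785, Mul(-1, 2006038))), Pow(Add(-1914860, 964589), -1)) = Mul(Add(3123932, Add(2411785, -2006038)), Pow(-950271, -1)) = Mul(Add(3123932, 405747), Rational(-1, 950271)) = Mul(3529679, Rational(-1, 950271)) = Rational(-3529679, 950271)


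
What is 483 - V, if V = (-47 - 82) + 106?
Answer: 506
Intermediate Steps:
V = -23 (V = -129 + 106 = -23)
483 - V = 483 - 1*(-23) = 483 + 23 = 506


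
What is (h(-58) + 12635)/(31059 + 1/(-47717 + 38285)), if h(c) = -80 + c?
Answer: 117871704/292948487 ≈ 0.40236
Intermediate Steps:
(h(-58) + 12635)/(31059 + 1/(-47717 + 38285)) = ((-80 - 58) + 12635)/(31059 + 1/(-47717 + 38285)) = (-138 + 12635)/(31059 + 1/(-9432)) = 12497/(31059 - 1/9432) = 12497/(292948487/9432) = 12497*(9432/292948487) = 117871704/292948487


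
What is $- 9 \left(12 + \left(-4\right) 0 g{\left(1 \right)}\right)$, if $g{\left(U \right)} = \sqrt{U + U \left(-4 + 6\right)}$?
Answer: $-108$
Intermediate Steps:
$g{\left(U \right)} = \sqrt{3} \sqrt{U}$ ($g{\left(U \right)} = \sqrt{U + U 2} = \sqrt{U + 2 U} = \sqrt{3 U} = \sqrt{3} \sqrt{U}$)
$- 9 \left(12 + \left(-4\right) 0 g{\left(1 \right)}\right) = - 9 \left(12 + \left(-4\right) 0 \sqrt{3} \sqrt{1}\right) = - 9 \left(12 + 0 \sqrt{3} \cdot 1\right) = - 9 \left(12 + 0 \sqrt{3}\right) = - 9 \left(12 + 0\right) = \left(-9\right) 12 = -108$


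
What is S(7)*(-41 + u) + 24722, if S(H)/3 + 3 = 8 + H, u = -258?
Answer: 13958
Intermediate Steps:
S(H) = 15 + 3*H (S(H) = -9 + 3*(8 + H) = -9 + (24 + 3*H) = 15 + 3*H)
S(7)*(-41 + u) + 24722 = (15 + 3*7)*(-41 - 258) + 24722 = (15 + 21)*(-299) + 24722 = 36*(-299) + 24722 = -10764 + 24722 = 13958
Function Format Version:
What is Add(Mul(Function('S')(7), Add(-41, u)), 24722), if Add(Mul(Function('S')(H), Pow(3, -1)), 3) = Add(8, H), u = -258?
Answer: 13958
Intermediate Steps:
Function('S')(H) = Add(15, Mul(3, H)) (Function('S')(H) = Add(-9, Mul(3, Add(8, H))) = Add(-9, Add(24, Mul(3, H))) = Add(15, Mul(3, H)))
Add(Mul(Function('S')(7), Add(-41, u)), 24722) = Add(Mul(Add(15, Mul(3, 7)), Add(-41, -258)), 24722) = Add(Mul(Add(15, 21), -299), 24722) = Add(Mul(36, -299), 24722) = Add(-10764, 24722) = 13958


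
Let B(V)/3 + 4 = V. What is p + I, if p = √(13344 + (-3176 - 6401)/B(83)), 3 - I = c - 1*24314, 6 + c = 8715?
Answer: 15608 + √747249387/237 ≈ 15723.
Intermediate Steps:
c = 8709 (c = -6 + 8715 = 8709)
B(V) = -12 + 3*V
I = 15608 (I = 3 - (8709 - 1*24314) = 3 - (8709 - 24314) = 3 - 1*(-15605) = 3 + 15605 = 15608)
p = √747249387/237 (p = √(13344 + (-3176 - 6401)/(-12 + 3*83)) = √(13344 - 9577/(-12 + 249)) = √(13344 - 9577/237) = √(3152951/237) = √747249387/237 ≈ 115.34)
p + I = √747249387/237 + 15608 = 15608 + √747249387/237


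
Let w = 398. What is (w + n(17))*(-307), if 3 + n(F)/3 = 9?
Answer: -127712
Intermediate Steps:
n(F) = 18 (n(F) = -9 + 3*9 = -9 + 27 = 18)
(w + n(17))*(-307) = (398 + 18)*(-307) = 416*(-307) = -127712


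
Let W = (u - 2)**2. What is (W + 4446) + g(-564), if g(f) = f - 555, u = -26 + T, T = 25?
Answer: 3336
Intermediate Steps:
u = -1 (u = -26 + 25 = -1)
W = 9 (W = (-1 - 2)**2 = (-3)**2 = 9)
g(f) = -555 + f
(W + 4446) + g(-564) = (9 + 4446) + (-555 - 564) = 4455 - 1119 = 3336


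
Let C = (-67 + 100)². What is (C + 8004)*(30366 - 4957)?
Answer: 231044037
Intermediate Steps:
C = 1089 (C = 33² = 1089)
(C + 8004)*(30366 - 4957) = (1089 + 8004)*(30366 - 4957) = 9093*25409 = 231044037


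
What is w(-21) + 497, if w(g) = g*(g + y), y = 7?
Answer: 791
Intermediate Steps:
w(g) = g*(7 + g) (w(g) = g*(g + 7) = g*(7 + g))
w(-21) + 497 = -21*(7 - 21) + 497 = -21*(-14) + 497 = 294 + 497 = 791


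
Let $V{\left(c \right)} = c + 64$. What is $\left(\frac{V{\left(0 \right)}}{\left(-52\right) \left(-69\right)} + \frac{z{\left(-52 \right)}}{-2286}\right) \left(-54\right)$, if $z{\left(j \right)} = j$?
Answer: $- \frac{83220}{37973} \approx -2.1916$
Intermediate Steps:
$V{\left(c \right)} = 64 + c$
$\left(\frac{V{\left(0 \right)}}{\left(-52\right) \left(-69\right)} + \frac{z{\left(-52 \right)}}{-2286}\right) \left(-54\right) = \left(\frac{64 + 0}{\left(-52\right) \left(-69\right)} - \frac{52}{-2286}\right) \left(-54\right) = \left(\frac{64}{3588} - - \frac{26}{1143}\right) \left(-54\right) = \left(64 \cdot \frac{1}{3588} + \frac{26}{1143}\right) \left(-54\right) = \left(\frac{16}{897} + \frac{26}{1143}\right) \left(-54\right) = \frac{13870}{341757} \left(-54\right) = - \frac{83220}{37973}$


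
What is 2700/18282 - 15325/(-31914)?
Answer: 61056575/97241958 ≈ 0.62788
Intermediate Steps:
2700/18282 - 15325/(-31914) = 2700*(1/18282) - 15325*(-1/31914) = 450/3047 + 15325/31914 = 61056575/97241958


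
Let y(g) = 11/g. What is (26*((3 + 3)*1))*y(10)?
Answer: 858/5 ≈ 171.60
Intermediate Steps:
(26*((3 + 3)*1))*y(10) = (26*((3 + 3)*1))*(11/10) = (26*(6*1))*(11*(⅒)) = (26*6)*(11/10) = 156*(11/10) = 858/5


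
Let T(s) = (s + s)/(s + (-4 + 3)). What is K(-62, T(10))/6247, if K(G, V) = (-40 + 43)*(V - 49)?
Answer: -421/18741 ≈ -0.022464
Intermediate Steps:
T(s) = 2*s/(-1 + s) (T(s) = (2*s)/(s - 1) = (2*s)/(-1 + s) = 2*s/(-1 + s))
K(G, V) = -147 + 3*V (K(G, V) = 3*(-49 + V) = -147 + 3*V)
K(-62, T(10))/6247 = (-147 + 3*(2*10/(-1 + 10)))/6247 = (-147 + 3*(2*10/9))*(1/6247) = (-147 + 3*(2*10*(1/9)))*(1/6247) = (-147 + 3*(20/9))*(1/6247) = (-147 + 20/3)*(1/6247) = -421/3*1/6247 = -421/18741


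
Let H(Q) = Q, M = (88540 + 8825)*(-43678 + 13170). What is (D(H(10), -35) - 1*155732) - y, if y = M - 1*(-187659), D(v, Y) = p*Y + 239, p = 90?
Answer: 2970065118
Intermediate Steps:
M = -2970411420 (M = 97365*(-30508) = -2970411420)
D(v, Y) = 239 + 90*Y (D(v, Y) = 90*Y + 239 = 239 + 90*Y)
y = -2970223761 (y = -2970411420 - 1*(-187659) = -2970411420 + 187659 = -2970223761)
(D(H(10), -35) - 1*155732) - y = ((239 + 90*(-35)) - 1*155732) - 1*(-2970223761) = ((239 - 3150) - 155732) + 2970223761 = (-2911 - 155732) + 2970223761 = -158643 + 2970223761 = 2970065118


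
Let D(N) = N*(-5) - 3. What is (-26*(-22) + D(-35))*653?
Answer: 485832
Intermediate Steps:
D(N) = -3 - 5*N (D(N) = -5*N - 3 = -3 - 5*N)
(-26*(-22) + D(-35))*653 = (-26*(-22) + (-3 - 5*(-35)))*653 = (572 + (-3 + 175))*653 = (572 + 172)*653 = 744*653 = 485832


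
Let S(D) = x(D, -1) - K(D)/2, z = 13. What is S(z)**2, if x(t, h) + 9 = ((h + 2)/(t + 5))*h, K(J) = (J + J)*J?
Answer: 10272025/324 ≈ 31704.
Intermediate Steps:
K(J) = 2*J**2 (K(J) = (2*J)*J = 2*J**2)
x(t, h) = -9 + h*(2 + h)/(5 + t) (x(t, h) = -9 + ((h + 2)/(t + 5))*h = -9 + ((2 + h)/(5 + t))*h = -9 + h*(2 + h)/(5 + t))
S(D) = -D**2 + (-46 - 9*D)/(5 + D) (S(D) = (-45 + (-1)**2 - 9*D + 2*(-1))/(5 + D) - 2*D**2/2 = (-45 + 1 - 9*D - 2)/(5 + D) - 2*D**2/2 = (-46 - 9*D)/(5 + D) - D**2 = -D**2 + (-46 - 9*D)/(5 + D))
S(z)**2 = ((-46 - 9*13 + 13**2*(-5 - 1*13))/(5 + 13))**2 = ((-46 - 117 + 169*(-5 - 13))/18)**2 = ((-46 - 117 + 169*(-18))/18)**2 = ((-46 - 117 - 3042)/18)**2 = ((1/18)*(-3205))**2 = (-3205/18)**2 = 10272025/324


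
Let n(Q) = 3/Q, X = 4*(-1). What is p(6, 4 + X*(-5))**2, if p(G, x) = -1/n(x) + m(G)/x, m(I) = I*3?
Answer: 841/16 ≈ 52.563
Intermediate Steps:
m(I) = 3*I
X = -4
p(G, x) = -x/3 + 3*G/x (p(G, x) = -1/(3/x) + (3*G)/x = -x/3 + 3*G/x)
p(6, 4 + X*(-5))**2 = (-(4 - 4*(-5))/3 + 3*6/(4 - 4*(-5)))**2 = (-(4 + 20)/3 + 3*6/(4 + 20))**2 = (-1/3*24 + 3*6/24)**2 = (-8 + 3*6*(1/24))**2 = (-8 + 3/4)**2 = (-29/4)**2 = 841/16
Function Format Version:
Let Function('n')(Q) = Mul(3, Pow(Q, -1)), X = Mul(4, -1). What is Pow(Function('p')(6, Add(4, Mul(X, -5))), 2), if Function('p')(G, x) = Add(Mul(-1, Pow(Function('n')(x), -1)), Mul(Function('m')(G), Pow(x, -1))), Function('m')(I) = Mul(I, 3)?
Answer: Rational(841, 16) ≈ 52.563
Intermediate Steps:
Function('m')(I) = Mul(3, I)
X = -4
Function('p')(G, x) = Add(Mul(Rational(-1, 3), x), Mul(3, G, Pow(x, -1))) (Function('p')(G, x) = Add(Mul(-1, Pow(Mul(3, Pow(x, -1)), -1)), Mul(Mul(3, G), Pow(x, -1))) = Add(Mul(-1, Mul(Rational(1, 3), x)), Mul(3, G, Pow(x, -1))) = Add(Mul(Rational(-1, 3), x), Mul(3, G, Pow(x, -1))))
Pow(Function('p')(6, Add(4, Mul(X, -5))), 2) = Pow(Add(Mul(Rational(-1, 3), Add(4, Mul(-4, -5))), Mul(3, 6, Pow(Add(4, Mul(-4, -5)), -1))), 2) = Pow(Add(Mul(Rational(-1, 3), Add(4, 20)), Mul(3, 6, Pow(Add(4, 20), -1))), 2) = Pow(Add(Mul(Rational(-1, 3), 24), Mul(3, 6, Pow(24, -1))), 2) = Pow(Add(-8, Mul(3, 6, Rational(1, 24))), 2) = Pow(Add(-8, Rational(3, 4)), 2) = Pow(Rational(-29, 4), 2) = Rational(841, 16)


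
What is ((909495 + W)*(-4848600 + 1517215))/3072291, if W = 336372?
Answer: -1383487545265/1024097 ≈ -1.3509e+6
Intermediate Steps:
((909495 + W)*(-4848600 + 1517215))/3072291 = ((909495 + 336372)*(-4848600 + 1517215))/3072291 = (1245867*(-3331385))*(1/3072291) = -4150462635795*1/3072291 = -1383487545265/1024097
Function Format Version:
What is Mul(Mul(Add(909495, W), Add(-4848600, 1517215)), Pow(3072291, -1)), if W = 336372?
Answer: Rational(-1383487545265, 1024097) ≈ -1.3509e+6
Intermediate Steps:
Mul(Mul(Add(909495, W), Add(-4848600, 1517215)), Pow(3072291, -1)) = Mul(Mul(Add(909495, 336372), Add(-4848600, 1517215)), Pow(3072291, -1)) = Mul(Mul(1245867, -3331385), Rational(1, 3072291)) = Mul(-4150462635795, Rational(1, 3072291)) = Rational(-1383487545265, 1024097)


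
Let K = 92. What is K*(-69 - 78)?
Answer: -13524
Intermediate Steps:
K*(-69 - 78) = 92*(-69 - 78) = 92*(-147) = -13524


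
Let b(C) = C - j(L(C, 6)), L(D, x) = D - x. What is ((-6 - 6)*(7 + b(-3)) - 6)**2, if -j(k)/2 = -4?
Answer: 1764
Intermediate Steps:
j(k) = 8 (j(k) = -2*(-4) = 8)
b(C) = -8 + C (b(C) = C - 1*8 = C - 8 = -8 + C)
((-6 - 6)*(7 + b(-3)) - 6)**2 = ((-6 - 6)*(7 + (-8 - 3)) - 6)**2 = (-12*(7 - 11) - 6)**2 = (-12*(-4) - 6)**2 = (48 - 6)**2 = 42**2 = 1764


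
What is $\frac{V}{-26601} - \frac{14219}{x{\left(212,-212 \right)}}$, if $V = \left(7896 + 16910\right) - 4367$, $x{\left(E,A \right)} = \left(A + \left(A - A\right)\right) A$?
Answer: $- \frac{432283345}{398518448} \approx -1.0847$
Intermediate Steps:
$x{\left(E,A \right)} = A^{2}$ ($x{\left(E,A \right)} = \left(A + 0\right) A = A A = A^{2}$)
$V = 20439$ ($V = 24806 - 4367 = 20439$)
$\frac{V}{-26601} - \frac{14219}{x{\left(212,-212 \right)}} = \frac{20439}{-26601} - \frac{14219}{\left(-212\right)^{2}} = 20439 \left(- \frac{1}{26601}\right) - \frac{14219}{44944} = - \frac{6813}{8867} - \frac{14219}{44944} = - \frac{432283345}{398518448}$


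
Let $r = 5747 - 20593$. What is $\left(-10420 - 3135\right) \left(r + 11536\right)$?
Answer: $44867050$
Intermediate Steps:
$r = -14846$
$\left(-10420 - 3135\right) \left(r + 11536\right) = \left(-10420 - 3135\right) \left(-14846 + 11536\right) = \left(-13555\right) \left(-3310\right) = 44867050$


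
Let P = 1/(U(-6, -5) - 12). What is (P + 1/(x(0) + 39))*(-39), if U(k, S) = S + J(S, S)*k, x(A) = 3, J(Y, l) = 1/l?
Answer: 1703/1106 ≈ 1.5398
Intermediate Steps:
U(k, S) = S + k/S
P = -5/79 (P = 1/((-5 - 6/(-5)) - 12) = 1/((-5 - 6*(-⅕)) - 12) = 1/((-5 + 6/5) - 12) = 1/(-19/5 - 12) = 1/(-79/5) = -5/79 ≈ -0.063291)
(P + 1/(x(0) + 39))*(-39) = (-5/79 + 1/(3 + 39))*(-39) = (-5/79 + 1/42)*(-39) = -131/3318*(-39) = 1703/1106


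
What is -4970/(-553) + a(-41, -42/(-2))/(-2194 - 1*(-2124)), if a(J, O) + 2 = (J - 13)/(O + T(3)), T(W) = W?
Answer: 200143/22120 ≈ 9.0480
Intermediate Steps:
a(J, O) = -2 + (-13 + J)/(3 + O) (a(J, O) = -2 + (J - 13)/(O + 3) = -2 + (-13 + J)/(3 + O))
-4970/(-553) + a(-41, -42/(-2))/(-2194 - 1*(-2124)) = -4970/(-553) + ((-19 - 41 - (-84)/(-2))/(3 - 42/(-2)))/(-2194 - 1*(-2124)) = -4970*(-1/553) + ((-19 - 41 - (-84)*(-1)/2)/(3 - 42*(-1/2)))/(-2194 + 2124) = 710/79 + ((-19 - 41 - 2*21)/(3 + 21))/(-70) = 710/79 + ((-19 - 41 - 42)/24)*(-1/70) = 710/79 + ((1/24)*(-102))*(-1/70) = 710/79 - 17/4*(-1/70) = 710/79 + 17/280 = 200143/22120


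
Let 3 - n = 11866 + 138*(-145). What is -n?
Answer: -8147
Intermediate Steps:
n = 8147 (n = 3 - (11866 + 138*(-145)) = 3 - (11866 - 20010) = 3 - 1*(-8144) = 3 + 8144 = 8147)
-n = -1*8147 = -8147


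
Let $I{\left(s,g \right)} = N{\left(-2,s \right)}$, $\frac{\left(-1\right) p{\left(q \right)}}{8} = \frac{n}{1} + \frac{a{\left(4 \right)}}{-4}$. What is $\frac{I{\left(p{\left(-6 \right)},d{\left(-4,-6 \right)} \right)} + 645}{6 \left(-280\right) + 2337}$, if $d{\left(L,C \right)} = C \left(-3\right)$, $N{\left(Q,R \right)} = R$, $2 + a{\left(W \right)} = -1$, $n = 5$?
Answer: $\frac{599}{657} \approx 0.91172$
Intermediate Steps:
$a{\left(W \right)} = -3$ ($a{\left(W \right)} = -2 - 1 = -3$)
$p{\left(q \right)} = -46$ ($p{\left(q \right)} = - 8 \left(\frac{5}{1} - \frac{3}{-4}\right) = - 8 \left(5 \cdot 1 - - \frac{3}{4}\right) = - 8 \left(5 + \frac{3}{4}\right) = \left(-8\right) \frac{23}{4} = -46$)
$d{\left(L,C \right)} = - 3 C$
$I{\left(s,g \right)} = s$
$\frac{I{\left(p{\left(-6 \right)},d{\left(-4,-6 \right)} \right)} + 645}{6 \left(-280\right) + 2337} = \frac{-46 + 645}{6 \left(-280\right) + 2337} = \frac{599}{-1680 + 2337} = \frac{599}{657}$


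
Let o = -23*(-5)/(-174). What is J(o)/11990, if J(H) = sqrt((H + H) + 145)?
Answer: 5*sqrt(435)/104313 ≈ 0.00099972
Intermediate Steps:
o = -115/174 (o = 115*(-1/174) = -115/174 ≈ -0.66092)
J(H) = sqrt(145 + 2*H) (J(H) = sqrt(2*H + 145) = sqrt(145 + 2*H))
J(o)/11990 = sqrt(145 + 2*(-115/174))/11990 = sqrt(145 - 115/87)*(1/11990) = sqrt(12500/87)*(1/11990) = (50*sqrt(435)/87)*(1/11990) = 5*sqrt(435)/104313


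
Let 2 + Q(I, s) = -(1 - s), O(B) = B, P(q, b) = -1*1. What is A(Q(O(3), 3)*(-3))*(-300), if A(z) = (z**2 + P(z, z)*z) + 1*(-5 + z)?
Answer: 1500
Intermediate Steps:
P(q, b) = -1
Q(I, s) = -3 + s (Q(I, s) = -2 - (1 - s) = -2 + (-1 + s) = -3 + s)
A(z) = -5 + z**2 (A(z) = (z**2 - z) + 1*(-5 + z) = (z**2 - z) + (-5 + z) = -5 + z**2)
A(Q(O(3), 3)*(-3))*(-300) = (-5 + ((-3 + 3)*(-3))**2)*(-300) = (-5 + (0*(-3))**2)*(-300) = (-5 + 0**2)*(-300) = (-5 + 0)*(-300) = -5*(-300) = 1500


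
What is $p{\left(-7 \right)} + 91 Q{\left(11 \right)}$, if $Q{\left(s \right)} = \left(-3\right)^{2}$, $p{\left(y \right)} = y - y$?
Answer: $819$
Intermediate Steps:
$p{\left(y \right)} = 0$
$Q{\left(s \right)} = 9$
$p{\left(-7 \right)} + 91 Q{\left(11 \right)} = 0 + 91 \cdot 9 = 0 + 819 = 819$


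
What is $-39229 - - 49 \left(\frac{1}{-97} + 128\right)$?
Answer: $- \frac{3196878}{97} \approx -32958.0$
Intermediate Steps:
$-39229 - - 49 \left(\frac{1}{-97} + 128\right) = -39229 - - 49 \left(- \frac{1}{97} + 128\right) = -39229 - \left(-49\right) \frac{12415}{97} = -39229 - - \frac{608335}{97} = -39229 + \frac{608335}{97} = - \frac{3196878}{97}$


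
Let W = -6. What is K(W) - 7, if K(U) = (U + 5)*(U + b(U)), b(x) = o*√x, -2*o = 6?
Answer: -1 + 3*I*√6 ≈ -1.0 + 7.3485*I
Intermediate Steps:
o = -3 (o = -½*6 = -3)
b(x) = -3*√x
K(U) = (5 + U)*(U - 3*√U) (K(U) = (U + 5)*(U - 3*√U) = (5 + U)*(U - 3*√U))
K(W) - 7 = ((-6)² - 15*I*√6 - (-18)*I*√6 + 5*(-6)) - 7 = (36 - 15*I*√6 - (-18)*I*√6 - 30) - 7 = (36 - 15*I*√6 + 18*I*√6 - 30) - 7 = (6 + 3*I*√6) - 7 = -1 + 3*I*√6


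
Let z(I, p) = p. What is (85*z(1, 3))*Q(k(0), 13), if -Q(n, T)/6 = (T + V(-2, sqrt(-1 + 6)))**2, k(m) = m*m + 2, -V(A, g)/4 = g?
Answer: -380970 + 159120*sqrt(5) ≈ -25167.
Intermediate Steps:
V(A, g) = -4*g
k(m) = 2 + m**2 (k(m) = m**2 + 2 = 2 + m**2)
Q(n, T) = -6*(T - 4*sqrt(5))**2 (Q(n, T) = -6*(T - 4*sqrt(-1 + 6))**2 = -6*(T - 4*sqrt(5))**2)
(85*z(1, 3))*Q(k(0), 13) = (85*3)*(-6*(13 - 4*sqrt(5))**2) = 255*(-6*(13 - 4*sqrt(5))**2) = -1530*(13 - 4*sqrt(5))**2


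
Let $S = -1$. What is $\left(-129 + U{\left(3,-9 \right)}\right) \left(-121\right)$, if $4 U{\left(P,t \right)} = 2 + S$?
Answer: $\frac{62315}{4} \approx 15579.0$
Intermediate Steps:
$U{\left(P,t \right)} = \frac{1}{4}$ ($U{\left(P,t \right)} = \frac{2 - 1}{4} = \frac{1}{4} \cdot 1 = \frac{1}{4}$)
$\left(-129 + U{\left(3,-9 \right)}\right) \left(-121\right) = \left(-129 + \frac{1}{4}\right) \left(-121\right) = \left(- \frac{515}{4}\right) \left(-121\right) = \frac{62315}{4}$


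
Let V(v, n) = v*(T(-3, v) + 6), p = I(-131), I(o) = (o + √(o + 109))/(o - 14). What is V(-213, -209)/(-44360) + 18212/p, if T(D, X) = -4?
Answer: 7672884989179/381118940 + 2640740*I*√22/17183 ≈ 20133.0 + 720.84*I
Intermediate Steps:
I(o) = (o + √(109 + o))/(-14 + o)
p = 131/145 - I*√22/145 (p = (-131 + √(109 - 131))/(-14 - 131) = (-131 + √(-22))/(-145) = -(-131 + I*√22)/145 = 131/145 - I*√22/145 ≈ 0.90345 - 0.032348*I)
V(v, n) = 2*v (V(v, n) = v*(-4 + 6) = v*2 = 2*v)
V(-213, -209)/(-44360) + 18212/p = (2*(-213))/(-44360) + 18212/(131/145 - I*√22/145) = -426*(-1/44360) + 18212/(131/145 - I*√22/145) = 213/22180 + 18212/(131/145 - I*√22/145)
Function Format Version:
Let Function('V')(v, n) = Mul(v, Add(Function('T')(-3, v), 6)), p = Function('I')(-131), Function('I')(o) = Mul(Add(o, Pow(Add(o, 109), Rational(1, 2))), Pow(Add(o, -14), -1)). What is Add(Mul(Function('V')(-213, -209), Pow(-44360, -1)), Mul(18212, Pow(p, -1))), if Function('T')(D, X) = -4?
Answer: Add(Rational(7672884989179, 381118940), Mul(Rational(2640740, 17183), I, Pow(22, Rational(1, 2)))) ≈ Add(20133., Mul(720.84, I))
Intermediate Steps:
Function('I')(o) = Mul(Pow(Add(-14, o), -1), Add(o, Pow(Add(109, o), Rational(1, 2)))) (Function('I')(o) = Mul(Add(o, Pow(Add(109, o), Rational(1, 2))), Pow(Add(-14, o), -1)) = Mul(Pow(Add(-14, o), -1), Add(o, Pow(Add(109, o), Rational(1, 2)))))
p = Add(Rational(131, 145), Mul(Rational(-1, 145), I, Pow(22, Rational(1, 2)))) (p = Mul(Pow(Add(-14, -131), -1), Add(-131, Pow(Add(109, -131), Rational(1, 2)))) = Mul(Pow(-145, -1), Add(-131, Pow(-22, Rational(1, 2)))) = Mul(Rational(-1, 145), Add(-131, Mul(I, Pow(22, Rational(1, 2))))) = Add(Rational(131, 145), Mul(Rational(-1, 145), I, Pow(22, Rational(1, 2)))) ≈ Add(0.90345, Mul(-0.032348, I)))
Function('V')(v, n) = Mul(2, v) (Function('V')(v, n) = Mul(v, Add(-4, 6)) = Mul(v, 2) = Mul(2, v))
Add(Mul(Function('V')(-213, -209), Pow(-44360, -1)), Mul(18212, Pow(p, -1))) = Add(Mul(Mul(2, -213), Pow(-44360, -1)), Mul(18212, Pow(Add(Rational(131, 145), Mul(Rational(-1, 145), I, Pow(22, Rational(1, 2)))), -1))) = Add(Mul(-426, Rational(-1, 44360)), Mul(18212, Pow(Add(Rational(131, 145), Mul(Rational(-1, 145), I, Pow(22, Rational(1, 2)))), -1))) = Add(Rational(213, 22180), Mul(18212, Pow(Add(Rational(131, 145), Mul(Rational(-1, 145), I, Pow(22, Rational(1, 2)))), -1)))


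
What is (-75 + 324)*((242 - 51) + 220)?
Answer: 102339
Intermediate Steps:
(-75 + 324)*((242 - 51) + 220) = 249*(191 + 220) = 249*411 = 102339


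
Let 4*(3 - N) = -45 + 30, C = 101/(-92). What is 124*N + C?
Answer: 76903/92 ≈ 835.90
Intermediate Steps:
C = -101/92 (C = 101*(-1/92) = -101/92 ≈ -1.0978)
N = 27/4 (N = 3 - (-45 + 30)/4 = 3 - ¼*(-15) = 3 + 15/4 = 27/4 ≈ 6.7500)
124*N + C = 124*(27/4) - 101/92 = 837 - 101/92 = 76903/92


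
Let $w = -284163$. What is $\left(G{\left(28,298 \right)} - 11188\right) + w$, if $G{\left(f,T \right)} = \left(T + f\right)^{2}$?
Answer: $-189075$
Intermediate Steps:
$\left(G{\left(28,298 \right)} - 11188\right) + w = \left(\left(298 + 28\right)^{2} - 11188\right) - 284163 = \left(326^{2} - 11188\right) - 284163 = \left(106276 - 11188\right) - 284163 = 95088 - 284163 = -189075$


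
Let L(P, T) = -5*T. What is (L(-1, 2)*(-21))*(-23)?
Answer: -4830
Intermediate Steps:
(L(-1, 2)*(-21))*(-23) = (-5*2*(-21))*(-23) = -10*(-21)*(-23) = 210*(-23) = -4830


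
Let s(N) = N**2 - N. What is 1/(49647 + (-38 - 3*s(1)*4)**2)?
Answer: 1/51091 ≈ 1.9573e-5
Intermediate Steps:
1/(49647 + (-38 - 3*s(1)*4)**2) = 1/(49647 + (-38 - 3*(-1 + 1)*4)**2) = 1/(49647 + (-38 - 3*0*4)**2) = 1/(49647 + (-38 + 0*4)**2) = 1/(49647 + (-38 + 0)**2) = 1/(49647 + (-38)**2) = 1/(49647 + 1444) = 1/51091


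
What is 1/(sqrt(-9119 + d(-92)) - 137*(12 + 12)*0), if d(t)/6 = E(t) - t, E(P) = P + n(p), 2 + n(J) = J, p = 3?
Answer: -I*sqrt(9113)/9113 ≈ -0.010475*I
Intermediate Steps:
n(J) = -2 + J
E(P) = 1 + P (E(P) = P + (-2 + 3) = P + 1 = 1 + P)
d(t) = 6 (d(t) = 6*((1 + t) - t) = 6*1 = 6)
1/(sqrt(-9119 + d(-92)) - 137*(12 + 12)*0) = 1/(sqrt(-9119 + 6) - 137*(12 + 12)*0) = 1/(sqrt(-9113) - 3288*0) = 1/(I*sqrt(9113) - 137*0) = 1/(I*sqrt(9113) + 0) = 1/(I*sqrt(9113)) = -I*sqrt(9113)/9113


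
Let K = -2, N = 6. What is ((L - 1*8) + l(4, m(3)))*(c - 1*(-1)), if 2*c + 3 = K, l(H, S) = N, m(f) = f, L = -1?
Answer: 9/2 ≈ 4.5000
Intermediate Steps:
l(H, S) = 6
c = -5/2 (c = -3/2 + (½)*(-2) = -3/2 - 1 = -5/2 ≈ -2.5000)
((L - 1*8) + l(4, m(3)))*(c - 1*(-1)) = ((-1 - 1*8) + 6)*(-5/2 - 1*(-1)) = ((-1 - 8) + 6)*(-5/2 + 1) = (-9 + 6)*(-3/2) = -3*(-3/2) = 9/2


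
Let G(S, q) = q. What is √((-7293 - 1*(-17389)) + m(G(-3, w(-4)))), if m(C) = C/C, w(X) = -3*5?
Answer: √10097 ≈ 100.48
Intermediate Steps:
w(X) = -15
m(C) = 1
√((-7293 - 1*(-17389)) + m(G(-3, w(-4)))) = √((-7293 - 1*(-17389)) + 1) = √((-7293 + 17389) + 1) = √(10096 + 1) = √10097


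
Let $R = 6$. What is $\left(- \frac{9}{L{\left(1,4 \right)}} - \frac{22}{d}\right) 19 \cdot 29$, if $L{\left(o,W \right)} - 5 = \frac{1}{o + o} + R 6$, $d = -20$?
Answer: $\frac{403883}{830} \approx 486.61$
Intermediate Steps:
$L{\left(o,W \right)} = 41 + \frac{1}{2 o}$ ($L{\left(o,W \right)} = 5 + \left(\frac{1}{o + o} + 6 \cdot 6\right) = 5 + \left(\frac{1}{2 o} + 36\right) = 5 + \left(36 + \frac{1}{2 o}\right) = 41 + \frac{1}{2 o}$)
$\left(- \frac{9}{L{\left(1,4 \right)}} - \frac{22}{d}\right) 19 \cdot 29 = \left(- \frac{9}{41 + \frac{1}{2 \cdot 1}} - \frac{22}{-20}\right) 19 \cdot 29 = \left(- \frac{9}{41 + \frac{1}{2} \cdot 1} - - \frac{11}{10}\right) 19 \cdot 29 = \left(- \frac{9}{41 + \frac{1}{2}} + \frac{11}{10}\right) 19 \cdot 29 = \left(- \frac{9}{\frac{83}{2}} + \frac{11}{10}\right) 19 \cdot 29 = \left(\left(-9\right) \frac{2}{83} + \frac{11}{10}\right) 19 \cdot 29 = \left(- \frac{18}{83} + \frac{11}{10}\right) 19 \cdot 29 = \frac{733}{830} \cdot 19 \cdot 29 = \frac{13927}{830} \cdot 29 = \frac{403883}{830}$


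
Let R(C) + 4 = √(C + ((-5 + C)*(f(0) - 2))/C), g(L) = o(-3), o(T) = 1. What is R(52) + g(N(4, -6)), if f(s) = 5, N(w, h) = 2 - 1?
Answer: -3 + √36985/26 ≈ 4.3967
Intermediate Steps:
N(w, h) = 1
g(L) = 1
R(C) = -4 + √(C + (-15 + 3*C)/C) (R(C) = -4 + √(C + ((-5 + C)*(5 - 2))/C) = -4 + √(C + ((-5 + C)*3)/C) = -4 + √(C + (-15 + 3*C)/C))
R(52) + g(N(4, -6)) = (-4 + √(3 + 52 - 15/52)) + 1 = (-4 + √(2845/52)) + 1 = (-4 + √36985/26) + 1 = -3 + √36985/26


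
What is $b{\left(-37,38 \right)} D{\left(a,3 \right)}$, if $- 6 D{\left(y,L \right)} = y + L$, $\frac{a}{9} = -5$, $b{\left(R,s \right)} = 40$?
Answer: $280$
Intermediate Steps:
$a = -45$ ($a = 9 \left(-5\right) = -45$)
$D{\left(y,L \right)} = - \frac{L}{6} - \frac{y}{6}$ ($D{\left(y,L \right)} = - \frac{y + L}{6} = - \frac{L + y}{6} = - \frac{L}{6} - \frac{y}{6}$)
$b{\left(-37,38 \right)} D{\left(a,3 \right)} = 40 \left(\left(- \frac{1}{6}\right) 3 - - \frac{15}{2}\right) = 40 \left(- \frac{1}{2} + \frac{15}{2}\right) = 40 \cdot 7 = 280$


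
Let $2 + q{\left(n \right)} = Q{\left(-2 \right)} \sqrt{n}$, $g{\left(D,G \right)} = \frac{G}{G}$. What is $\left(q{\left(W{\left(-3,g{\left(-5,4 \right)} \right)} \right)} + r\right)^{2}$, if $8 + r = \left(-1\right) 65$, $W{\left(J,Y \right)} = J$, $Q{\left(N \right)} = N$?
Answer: $5613 + 300 i \sqrt{3} \approx 5613.0 + 519.62 i$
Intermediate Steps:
$g{\left(D,G \right)} = 1$
$q{\left(n \right)} = -2 - 2 \sqrt{n}$
$r = -73$ ($r = -8 - 65 = -73$)
$\left(q{\left(W{\left(-3,g{\left(-5,4 \right)} \right)} \right)} + r\right)^{2} = \left(\left(-2 - 2 \sqrt{-3}\right) - 73\right)^{2} = \left(\left(-2 - 2 i \sqrt{3}\right) - 73\right)^{2} = \left(-75 - 2 i \sqrt{3}\right)^{2}$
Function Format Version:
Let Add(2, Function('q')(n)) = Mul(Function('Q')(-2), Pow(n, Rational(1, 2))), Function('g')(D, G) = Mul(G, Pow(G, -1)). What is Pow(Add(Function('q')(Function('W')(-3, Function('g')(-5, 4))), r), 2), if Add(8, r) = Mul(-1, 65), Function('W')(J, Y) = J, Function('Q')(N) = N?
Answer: Add(5613, Mul(300, I, Pow(3, Rational(1, 2)))) ≈ Add(5613.0, Mul(519.62, I))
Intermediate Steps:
Function('g')(D, G) = 1
Function('q')(n) = Add(-2, Mul(-2, Pow(n, Rational(1, 2))))
r = -73 (r = Add(-8, Mul(-1, 65)) = Add(-8, -65) = -73)
Pow(Add(Function('q')(Function('W')(-3, Function('g')(-5, 4))), r), 2) = Pow(Add(Add(-2, Mul(-2, Pow(-3, Rational(1, 2)))), -73), 2) = Pow(Add(Add(-2, Mul(-2, Mul(I, Pow(3, Rational(1, 2))))), -73), 2) = Pow(Add(Add(-2, Mul(-2, I, Pow(3, Rational(1, 2)))), -73), 2) = Pow(Add(-75, Mul(-2, I, Pow(3, Rational(1, 2)))), 2)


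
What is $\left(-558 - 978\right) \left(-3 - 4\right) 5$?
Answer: $53760$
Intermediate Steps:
$\left(-558 - 978\right) \left(-3 - 4\right) 5 = - 1536 \left(\left(-7\right) 5\right) = \left(-1536\right) \left(-35\right) = 53760$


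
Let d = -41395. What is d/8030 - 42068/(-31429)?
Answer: -192639483/50474974 ≈ -3.8165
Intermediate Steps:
d/8030 - 42068/(-31429) = -41395/8030 - 42068/(-31429) = -41395*1/8030 - 42068*(-1/31429) = -8279/1606 + 42068/31429 = -192639483/50474974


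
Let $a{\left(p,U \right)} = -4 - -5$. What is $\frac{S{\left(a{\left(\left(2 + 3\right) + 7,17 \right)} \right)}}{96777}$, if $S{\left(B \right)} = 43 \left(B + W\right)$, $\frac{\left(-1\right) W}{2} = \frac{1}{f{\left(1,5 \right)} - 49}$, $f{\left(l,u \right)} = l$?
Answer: $\frac{1075}{2322648} \approx 0.00046283$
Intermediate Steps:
$a{\left(p,U \right)} = 1$ ($a{\left(p,U \right)} = -4 + 5 = 1$)
$W = \frac{1}{24}$ ($W = - \frac{2}{1 - 49} = - \frac{2}{-48} = \left(-2\right) \left(- \frac{1}{48}\right) = \frac{1}{24} \approx 0.041667$)
$S{\left(B \right)} = \frac{43}{24} + 43 B$ ($S{\left(B \right)} = 43 \left(B + \frac{1}{24}\right) = 43 \left(\frac{1}{24} + B\right) = \frac{43}{24} + 43 B$)
$\frac{S{\left(a{\left(\left(2 + 3\right) + 7,17 \right)} \right)}}{96777} = \frac{\frac{43}{24} + 43 \cdot 1}{96777} = \left(\frac{43}{24} + 43\right) \frac{1}{96777} = \frac{1075}{24} \cdot \frac{1}{96777} = \frac{1075}{2322648}$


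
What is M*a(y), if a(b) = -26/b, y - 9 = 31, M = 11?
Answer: -143/20 ≈ -7.1500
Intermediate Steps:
y = 40 (y = 9 + 31 = 40)
M*a(y) = 11*(-26/40) = 11*(-26*1/40) = 11*(-13/20) = -143/20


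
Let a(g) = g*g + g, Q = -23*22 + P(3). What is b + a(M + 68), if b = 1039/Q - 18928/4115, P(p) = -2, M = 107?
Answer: 64371045091/2090420 ≈ 30793.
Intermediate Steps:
Q = -508 (Q = -23*22 - 2 = -506 - 2 = -508)
a(g) = g + g² (a(g) = g² + g = g + g²)
b = -13890909/2090420 (b = 1039/(-508) - 18928/4115 = 1039*(-1/508) - 18928*1/4115 = -1039/508 - 18928/4115 = -13890909/2090420 ≈ -6.6450)
b + a(M + 68) = -13890909/2090420 + (107 + 68)*(1 + (107 + 68)) = -13890909/2090420 + 175*(1 + 175) = -13890909/2090420 + 175*176 = -13890909/2090420 + 30800 = 64371045091/2090420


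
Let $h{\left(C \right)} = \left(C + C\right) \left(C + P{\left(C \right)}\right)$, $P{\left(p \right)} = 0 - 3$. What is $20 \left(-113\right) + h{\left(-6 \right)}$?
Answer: $-2152$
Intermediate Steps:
$P{\left(p \right)} = -3$
$h{\left(C \right)} = 2 C \left(-3 + C\right)$ ($h{\left(C \right)} = \left(C + C\right) \left(C - 3\right) = 2 C \left(-3 + C\right)$)
$20 \left(-113\right) + h{\left(-6 \right)} = 20 \left(-113\right) + 2 \left(-6\right) \left(-3 - 6\right) = -2260 + 2 \left(-6\right) \left(-9\right) = -2260 + 108 = -2152$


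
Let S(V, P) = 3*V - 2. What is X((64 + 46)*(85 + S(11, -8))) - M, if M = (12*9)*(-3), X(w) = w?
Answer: 13084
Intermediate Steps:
S(V, P) = -2 + 3*V
M = -324 (M = 108*(-3) = -324)
X((64 + 46)*(85 + S(11, -8))) - M = (64 + 46)*(85 + (-2 + 3*11)) - 1*(-324) = 110*(85 + (-2 + 33)) + 324 = 110*(85 + 31) + 324 = 110*116 + 324 = 12760 + 324 = 13084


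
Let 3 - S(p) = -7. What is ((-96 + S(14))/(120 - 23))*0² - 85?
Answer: -85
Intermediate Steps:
S(p) = 10 (S(p) = 3 - 1*(-7) = 3 + 7 = 10)
((-96 + S(14))/(120 - 23))*0² - 85 = ((-96 + 10)/(120 - 23))*0² - 85 = -86/97*0 - 85 = 0 - 85 = -85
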